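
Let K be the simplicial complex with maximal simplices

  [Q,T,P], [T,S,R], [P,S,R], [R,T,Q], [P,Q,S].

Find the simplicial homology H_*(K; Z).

Fix the vertex order P < Q < R < S < T and write every simplex with vertices in increasing order. Then dim K = 2 and the simplices of K are:

  0-simplices (5): P, Q, R, S, T
  1-simplices (10): PQ, PR, PS, PT, QR, QS, QT, RS, RT, ST
  2-simplices (5): PQS, PQT, PRS, QRT, RST

so the chain groups are C_0 ≅ Z^5, C_1 ≅ Z^10, C_2 ≅ Z^5.

Boundary ∂_1: C_1 → C_0 is given by ∂[p,q] = [q] − [p].
The 5×10 boundary matrix has rank 4 and Smith normal form diag(1,1,1,1).

Boundary ∂_2: C_2 → C_1 sends each 2-simplex [p,q,r] to [q,r] − [p,r] + [p,q]. For instance
  ∂PQT = QT − PT + PQ,
  ∂QRT = RT − QT + QR.
The resulting 10×5 matrix has rank 5, and its Smith normal form has invariant factors (1,1,1,1,1).

Reading off H_k = ker ∂_k / im ∂_{k+1}:

  H_0: rank C_0 − rank ∂_1 = 5 − 4 = 1, and the invariant factors of ∂_1 are all 1, so H_0 ≅ Z.
  H_1: rank ker ∂_1 − rank ∂_2 = (10 − 4) − 5 = 1, and the invariant factors of ∂_2 are all 1, so H_1 ≅ Z.
  H_2: rank ker ∂_2 − rank ∂_3 = (5 − 5) − 0 = 0, and there is no ∂_3, so H_2 ≅ 0.

(K is a triangulation of the Möbius band.)

H_0 ≅ Z,  H_1 ≅ Z,  H_2 = 0.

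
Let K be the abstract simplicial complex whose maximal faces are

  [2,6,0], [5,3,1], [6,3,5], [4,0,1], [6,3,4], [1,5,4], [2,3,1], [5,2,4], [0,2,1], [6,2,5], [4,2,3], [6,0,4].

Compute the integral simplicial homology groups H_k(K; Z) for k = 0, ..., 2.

H_0 ≅ Z,  H_1 ≅ Z/2,  H_2 = 0.

Take the total order 0 < 1 < 2 < 3 < 4 < 5 < 6 on the vertex set. Then K (dimension 2) consists of the simplices:

  0-simplices (7): [0], [1], [2], [3], [4], [5], [6]
  1-simplices (18): [0,1], [0,2], [0,4], [0,6], [1,2], [1,3], [1,4], [1,5], [2,3], [2,4], [2,5], [2,6], [3,4], [3,5], [3,6], [4,5], [4,6], [5,6]
  2-simplices (12): [0,1,2], [0,1,4], [0,2,6], [0,4,6], [1,2,3], [1,3,5], [1,4,5], [2,3,4], [2,4,5], [2,5,6], [3,4,6], [3,5,6]

so the chain groups are C_0 ≅ Z^7, C_1 ≅ Z^18, C_2 ≅ Z^12.

The boundary map ∂_1: C_1 → C_0 sends each edge [p,q] (with p < q) to q − p. For instance
  ∂[2,4] = [4] − [2].
As a 7×18 matrix over Z this has rank 6, with invariant factors (1,1,1,1,1,1).

∂_2: C_2 → C_1 sends each 2-simplex [p,q,r] to [q,r] − [p,r] + [p,q]. For instance
  ∂[0,4,6] = [4,6] − [0,6] + [0,4],
  ∂[0,1,4] = [1,4] − [0,4] + [0,1].
The 18×12 boundary matrix has rank 12 and Smith normal form diag(1,1,1,1,1,1,1,1,1,1,1,2).

Computing H_k = (kernel of ∂_k) / (image of ∂_{k+1}):

  H_0: rank C_0 − rank ∂_1 = 7 − 6 = 1, and the invariant factors of ∂_1 are all 1, so H_0 = Z.
  H_1: rank ker ∂_1 − rank ∂_2 = (18 − 6) − 12 = 0, and ∂_2 has invariant factor 2 > 1, so H_1 = Z/2.
  H_2: rank ker ∂_2 − rank ∂_3 = (12 − 12) − 0 = 0, and there is no ∂_3, so H_2 = 0.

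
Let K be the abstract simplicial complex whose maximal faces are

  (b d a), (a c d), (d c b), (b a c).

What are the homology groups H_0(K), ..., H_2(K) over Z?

H_0 ≅ Z,  H_1 = 0,  H_2 ≅ Z.

We work with the vertex ordering a < b < c < d. The simplices of K, each written with vertices in increasing order, are:

  0-simplices (4): a, b, c, d
  1-simplices (6): ab, ac, ad, bc, bd, cd
  2-simplices (4): abc, abd, acd, bcd

giving chain groups C_0 ≅ Z^4, C_1 ≅ Z^6, C_2 ≅ Z^4.

Boundary ∂_1: C_1 → C_0 maps an edge to its endpoints' difference, ∂[p,q] = q − p. For instance
  ∂ad = d − a.
The 4×6 boundary matrix has rank 3 and Smith normal form diag(1,1,1).

Boundary ∂_2: C_2 → C_1 sends each 2-simplex [p,q,r] to [q,r] − [p,r] + [p,q]. For instance
  ∂abd = bd − ad + ab,
  ∂acd = cd − ad + ac.
The 6×4 boundary matrix has rank 3 and Smith normal form diag(1,1,1).

From H_k ≅ ker(∂_k) / im(∂_{k+1}) we obtain:

  H_0: rank C_0 − rank ∂_1 = 4 − 3 = 1, and the invariant factors of ∂_1 are all 1, so H_0 = Z.
  H_1: rank ker ∂_1 − rank ∂_2 = (6 − 3) − 3 = 0, and the invariant factors of ∂_2 are all 1, so H_1 = 0.
  H_2: rank ker ∂_2 − rank ∂_3 = (4 − 3) − 0 = 1, and there is no ∂_3, so H_2 = Z.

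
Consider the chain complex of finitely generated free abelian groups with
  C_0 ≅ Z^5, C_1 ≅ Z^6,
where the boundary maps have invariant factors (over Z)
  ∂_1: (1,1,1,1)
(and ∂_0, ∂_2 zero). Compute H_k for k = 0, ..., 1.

H_0: b_0 = 5 − 0 − 4 = 1; torsion from ∂_1 factors > 1: none. So H_0 ≅ Z.
H_1: b_1 = 6 − 4 − 0 = 2; torsion from ∂_2 factors > 1: none. So H_1 ≅ Z^2.

H_0 ≅ Z,  H_1 ≅ Z^2.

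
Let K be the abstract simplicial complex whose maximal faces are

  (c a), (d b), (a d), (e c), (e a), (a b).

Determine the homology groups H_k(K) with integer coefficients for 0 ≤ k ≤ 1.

Fix the vertex order a < b < c < d < e and write every simplex with vertices in increasing order. Then dim K = 1 and the simplices of K are:

  0-simplices (5): a, b, c, d, e
  1-simplices (6): ab, ac, ad, ae, bd, ce

Hence C_0 ≅ Z^5, C_1 ≅ Z^6.

∂_1: C_1 → C_0 maps an edge to its endpoints' difference, ∂[p,q] = q − p.
As a 5×6 matrix over Z this has rank 4, with invariant factors (1,1,1,1).

Reading off H_k = ker ∂_k / im ∂_{k+1}:

  H_0: rank C_0 − rank ∂_1 = 5 − 4 = 1, and the invariant factors of ∂_1 are all 1, so H_0 ≅ Z.
  H_1: rank ker ∂_1 − rank ∂_2 = (6 − 4) − 0 = 2, and there is no ∂_2, so H_1 ≅ Z^2.

(K is a triangulation of a wedge of 2 circles.)

H_0 = Z,  H_1 = Z^2.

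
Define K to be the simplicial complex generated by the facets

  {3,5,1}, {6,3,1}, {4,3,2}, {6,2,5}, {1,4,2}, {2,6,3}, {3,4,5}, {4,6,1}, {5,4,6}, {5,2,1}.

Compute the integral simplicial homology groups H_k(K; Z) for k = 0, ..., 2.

Take the total order 1 < 2 < 3 < 4 < 5 < 6 on the vertex set. Then K (dimension 2) consists of the simplices:

  0-simplices (6): [1], [2], [3], [4], [5], [6]
  1-simplices (15): [1,2], [1,3], [1,4], [1,5], [1,6], [2,3], [2,4], [2,5], [2,6], [3,4], [3,5], [3,6], [4,5], [4,6], [5,6]
  2-simplices (10): [1,2,4], [1,2,5], [1,3,5], [1,3,6], [1,4,6], [2,3,4], [2,3,6], [2,5,6], [3,4,5], [4,5,6]

Hence C_0 ≅ Z^6, C_1 ≅ Z^15, C_2 ≅ Z^10.

The boundary map ∂_1: C_1 → C_0 maps an edge to its endpoints' difference, ∂[p,q] = q − p. For instance
  ∂[3,5] = [5] − [3].
This gives a 6×15 integer matrix of rank 5; reducing to Smith normal form yields diagonal entries (1,1,1,1,1).

The boundary map ∂_2: C_2 → C_1 maps a triangle to the signed sum of its edges. For instance
  ∂[1,2,5] = [2,5] − [1,5] + [1,2],
  ∂[3,4,5] = [4,5] − [3,5] + [3,4].
This gives a 15×10 integer matrix of rank 10; reducing to Smith normal form yields diagonal entries (1,1,1,1,1,1,1,1,1,2).

Now H_k = ker ∂_k / im ∂_{k+1}, so:

  H_0: rank C_0 − rank ∂_1 = 6 − 5 = 1, and the invariant factors of ∂_1 are all 1, so H_0 ≅ Z.
  H_1: rank ker ∂_1 − rank ∂_2 = (15 − 5) − 10 = 0, and ∂_2 has invariant factor 2 > 1, so H_1 ≅ Z/2.
  H_2: rank ker ∂_2 − rank ∂_3 = (10 − 10) − 0 = 0, and there is no ∂_3, so H_2 ≅ 0.

As a check, the Euler characteristic is 6 − 15 + 10 = 1, which agrees with 1 − 0 + 0 = 1.

H_0 ≅ Z,  H_1 ≅ Z/2,  H_2 = 0.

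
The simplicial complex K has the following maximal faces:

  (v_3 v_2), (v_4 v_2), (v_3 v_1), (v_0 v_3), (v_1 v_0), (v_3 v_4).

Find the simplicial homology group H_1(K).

H_1 = Z^2.

Fix the vertex order v_0 < v_1 < v_2 < v_3 < v_4 and write every simplex with vertices in increasing order. Then dim K = 1 and the simplices of K are:

  0-simplices (5): [v_0], [v_1], [v_2], [v_3], [v_4]
  1-simplices (6): [v_0,v_1], [v_0,v_3], [v_1,v_3], [v_2,v_3], [v_2,v_4], [v_3,v_4]

Hence C_0 ≅ Z^5, C_1 ≅ Z^6.

Boundary ∂_1: C_1 → C_0 is given by ∂[p,q] = [q] − [p].
The 5×6 boundary matrix has rank 4 and Smith normal form diag(1,1,1,1).

Now H_k = ker ∂_k / im ∂_{k+1}, so:

  H_1: rank ker ∂_1 − rank ∂_2 = (6 − 4) − 0 = 2, and there is no ∂_2, so H_1 = Z^2.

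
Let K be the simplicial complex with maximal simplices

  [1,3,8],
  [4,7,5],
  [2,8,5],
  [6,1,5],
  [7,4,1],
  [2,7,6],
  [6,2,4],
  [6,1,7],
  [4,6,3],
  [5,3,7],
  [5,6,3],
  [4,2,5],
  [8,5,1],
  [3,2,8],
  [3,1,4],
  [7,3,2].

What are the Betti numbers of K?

b_0 = 1, b_1 = 2, b_2 = 1.

Fix the vertex order 1 < 2 < 3 < 4 < 5 < 6 < 7 < 8 and write every simplex with vertices in increasing order. Then dim K = 2 and the simplices of K are:

  0-simplices (8): [1], [2], [3], [4], [5], [6], [7], [8]
  1-simplices (24): (24 of them)
  2-simplices (16): [1,3,4], [1,3,8], [1,4,7], [1,5,6], [1,5,8], [1,6,7], [2,3,7], [2,3,8], [2,4,5], [2,4,6], [2,5,8], [2,6,7], [3,4,6], [3,5,6], [3,5,7], [4,5,7]

giving chain groups C_0 ≅ Z^8, C_1 ≅ Z^24, C_2 ≅ Z^16.

∂_1: C_1 → C_0 maps an edge to its endpoints' difference, ∂[p,q] = q − p.
This gives a 8×24 integer matrix of rank 7; reducing to Smith normal form yields diagonal entries (1,1,1,1,1,1,1).

The boundary map ∂_2: C_2 → C_1 maps a triangle to the signed sum of its edges. For instance
  ∂[1,6,7] = [6,7] − [1,7] + [1,6],
  ∂[1,3,8] = [3,8] − [1,8] + [1,3].
As a 24×16 matrix over Z this has rank 15, with invariant factors (1,1,1,1,1,1,1,1,1,1,1,1,1,1,1).

Reading off H_k = ker ∂_k / im ∂_{k+1}:

  H_0: rank C_0 − rank ∂_1 = 8 − 7 = 1, and the invariant factors of ∂_1 are all 1, so H_0 ≅ Z.
  H_1: rank ker ∂_1 − rank ∂_2 = (24 − 7) − 15 = 2, and the invariant factors of ∂_2 are all 1, so H_1 ≅ Z^2.
  H_2: rank ker ∂_2 − rank ∂_3 = (16 − 15) − 0 = 1, and there is no ∂_3, so H_2 ≅ Z.

Hence the Betti numbers are b_0 = 1, b_1 = 2, b_2 = 1.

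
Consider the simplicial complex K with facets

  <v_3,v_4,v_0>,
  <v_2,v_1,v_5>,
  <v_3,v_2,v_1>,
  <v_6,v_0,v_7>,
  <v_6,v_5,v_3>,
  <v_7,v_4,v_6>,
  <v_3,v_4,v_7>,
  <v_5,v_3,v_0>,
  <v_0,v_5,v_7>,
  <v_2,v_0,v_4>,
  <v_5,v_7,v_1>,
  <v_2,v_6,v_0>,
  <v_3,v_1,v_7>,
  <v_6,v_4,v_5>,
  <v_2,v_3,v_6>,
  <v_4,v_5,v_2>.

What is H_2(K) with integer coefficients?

Order the vertices as v_0 < v_1 < v_2 < v_3 < v_4 < v_5 < v_6 < v_7. Listing each simplex with vertices in this order, K has dimension 2 with simplices:

  0-simplices (8): [v_0], [v_1], [v_2], [v_3], [v_4], [v_5], [v_6], [v_7]
  1-simplices (24): (24 of them)
  2-simplices (16): (16 of them)

giving chain groups C_0 ≅ Z^8, C_1 ≅ Z^24, C_2 ≅ Z^16.

Boundary ∂_1: C_1 → C_0 is given by ∂[p,q] = [q] − [p].
As a 8×24 matrix over Z this has rank 7, with invariant factors (1,1,1,1,1,1,1).

The boundary map ∂_2: C_2 → C_1 maps a triangle to the signed sum of its edges. For instance
  ∂[v_2,v_4,v_5] = [v_4,v_5] − [v_2,v_5] + [v_2,v_4],
  ∂[v_3,v_5,v_6] = [v_5,v_6] − [v_3,v_6] + [v_3,v_5].
The 24×16 boundary matrix has rank 15 and Smith normal form diag(1,1,1,1,1,1,1,1,1,1,1,1,1,1,1).

Now H_k = ker ∂_k / im ∂_{k+1}, so:

  H_2: rank ker ∂_2 − rank ∂_3 = (16 − 15) − 0 = 1, and there is no ∂_3, so H_2 ≅ Z.

H_2 = Z.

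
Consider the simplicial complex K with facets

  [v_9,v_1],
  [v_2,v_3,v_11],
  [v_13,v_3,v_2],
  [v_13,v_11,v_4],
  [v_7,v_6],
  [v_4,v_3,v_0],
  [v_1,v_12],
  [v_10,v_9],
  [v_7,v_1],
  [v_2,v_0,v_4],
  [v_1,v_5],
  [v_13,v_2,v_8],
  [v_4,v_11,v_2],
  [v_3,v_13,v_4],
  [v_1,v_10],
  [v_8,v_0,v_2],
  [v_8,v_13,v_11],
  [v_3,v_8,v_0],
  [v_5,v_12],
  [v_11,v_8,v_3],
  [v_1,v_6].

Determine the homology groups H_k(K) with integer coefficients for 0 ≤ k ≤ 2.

H_0 = Z^2,  H_1 = Z^3 ⊕ Z/2Z,  H_2 = 0.

Take the total order v_0 < v_1 < v_2 < v_3 < v_4 < v_5 < v_6 < v_7 < v_8 < v_9 < v_10 < v_11 < v_12 < v_13 on the vertex set. Then K (dimension 2) consists of the simplices:

  0-simplices (14): [v_0], [v_1], [v_2], [v_3], [v_4], [v_5], [v_6], [v_7], [v_8], [v_9], [v_10], [v_11], [v_12], [v_13]
  1-simplices (27): (27 of them)
  2-simplices (12): (12 of them)

Hence C_0 ≅ Z^14, C_1 ≅ Z^27, C_2 ≅ Z^12.

The boundary map ∂_1: C_1 → C_0 maps an edge to its endpoints' difference, ∂[p,q] = q − p.
This gives a 14×27 integer matrix of rank 12; reducing to Smith normal form yields diagonal entries (1,1,1,1,1,1,1,1,1,1,1,1).

∂_2: C_2 → C_1 acts by ∂[p,q,r] = [q,r] − [p,r] + [p,q]. For instance
  ∂[v_2,v_8,v_13] = [v_8,v_13] − [v_2,v_13] + [v_2,v_8],
  ∂[v_3,v_4,v_13] = [v_4,v_13] − [v_3,v_13] + [v_3,v_4].
The resulting 27×12 matrix has rank 12, and its Smith normal form has invariant factors (1,1,1,1,1,1,1,1,1,1,1,2).

Reading off H_k = ker ∂_k / im ∂_{k+1}:

  H_0: rank C_0 − rank ∂_1 = 14 − 12 = 2, and the invariant factors of ∂_1 are all 1, so H_0 = Z^2.
  H_1: rank ker ∂_1 − rank ∂_2 = (27 − 12) − 12 = 3, and ∂_2 has invariant factor 2 > 1, so H_1 = Z^3 ⊕ Z/2Z.
  H_2: rank ker ∂_2 − rank ∂_3 = (12 − 12) − 0 = 0, and there is no ∂_3, so H_2 = 0.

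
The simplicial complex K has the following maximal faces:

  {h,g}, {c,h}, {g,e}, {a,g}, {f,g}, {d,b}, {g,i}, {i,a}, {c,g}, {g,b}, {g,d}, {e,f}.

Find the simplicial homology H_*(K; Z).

H_0 ≅ Z,  H_1 ≅ Z^4.

Order the vertices as a < b < c < d < e < f < g < h < i. Listing each simplex with vertices in this order, K has dimension 1 with simplices:

  0-simplices (9): a, b, c, d, e, f, g, h, i
  1-simplices (12): ag, ai, bd, bg, cg, ch, dg, ef, eg, fg, gh, gi

so the chain groups are C_0 ≅ Z^9, C_1 ≅ Z^12.

∂_1: C_1 → C_0 is given by ∂[p,q] = [q] − [p]. For instance
  ∂eg = g − e.
This gives a 9×12 integer matrix of rank 8; reducing to Smith normal form yields diagonal entries (1,1,1,1,1,1,1,1).

Computing H_k = (kernel of ∂_k) / (image of ∂_{k+1}):

  H_0: rank C_0 − rank ∂_1 = 9 − 8 = 1, and the invariant factors of ∂_1 are all 1, so H_0 ≅ Z.
  H_1: rank ker ∂_1 − rank ∂_2 = (12 − 8) − 0 = 4, and there is no ∂_2, so H_1 ≅ Z^4.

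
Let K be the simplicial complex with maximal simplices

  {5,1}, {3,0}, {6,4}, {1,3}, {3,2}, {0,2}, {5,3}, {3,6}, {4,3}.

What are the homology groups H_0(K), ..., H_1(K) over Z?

H_0 = Z,  H_1 = Z^3.

K has 7 vertices, 9 edges.
rank ∂_0 = 0, rank ∂_1 = 6 ⇒ b_0 = 7 − 0 − 6 = 1; all invariant factors of ∂_1 are 1 so no torsion. So H_0 = Z.
rank ∂_1 = 6, rank ∂_2 = 0 ⇒ b_1 = 9 − 6 − 0 = 3. So H_1 = Z^3.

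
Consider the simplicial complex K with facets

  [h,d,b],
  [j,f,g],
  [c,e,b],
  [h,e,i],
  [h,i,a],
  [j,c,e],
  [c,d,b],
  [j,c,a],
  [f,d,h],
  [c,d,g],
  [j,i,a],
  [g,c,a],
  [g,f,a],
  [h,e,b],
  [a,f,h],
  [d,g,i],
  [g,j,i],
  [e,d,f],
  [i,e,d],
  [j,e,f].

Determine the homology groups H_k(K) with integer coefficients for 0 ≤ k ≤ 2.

H_0 = Z,  H_1 = Z ⊕ Z/2,  H_2 = 0.

Fix the vertex order a < b < c < d < e < f < g < h < i < j and write every simplex with vertices in increasing order. Then dim K = 2 and the simplices of K are:

  0-simplices (10): a, b, c, d, e, f, g, h, i, j
  1-simplices (30): ac, af, ag, ah, ai, aj, bc, bd, be, bh, cd, ce, cg, cj, de, df, dg, dh, di, ef, eh, ei, ej, fg, fh, fj, gi, gj, hi, ij
  2-simplices (20): acg, acj, afg, afh, ahi, aij, bcd, bce, bdh, beh, cdg, cej, def, dei, dfh, dgi, efj, ehi, fgj, gij

so the chain groups are C_0 ≅ Z^10, C_1 ≅ Z^30, C_2 ≅ Z^20.

The boundary map ∂_1: C_1 → C_0 sends each edge [p,q] (with p < q) to q − p.
The 10×30 boundary matrix has rank 9 and Smith normal form diag(1,1,1,1,1,1,1,1,1).

Boundary ∂_2: C_2 → C_1 sends each 2-simplex [p,q,r] to [q,r] − [p,r] + [p,q]. For instance
  ∂efj = fj − ej + ef,
  ∂ehi = hi − ei + eh.
The resulting 30×20 matrix has rank 20, and its Smith normal form has invariant factors (1,1,1,1,1,1,1,1,1,1,1,1,1,1,1,1,1,1,1,2).

From H_k ≅ ker(∂_k) / im(∂_{k+1}) we obtain:

  H_0: rank C_0 − rank ∂_1 = 10 − 9 = 1, and the invariant factors of ∂_1 are all 1, so H_0 = Z.
  H_1: rank ker ∂_1 − rank ∂_2 = (30 − 9) − 20 = 1, and ∂_2 has invariant factor 2 > 1, so H_1 = Z ⊕ Z/2.
  H_2: rank ker ∂_2 − rank ∂_3 = (20 − 20) − 0 = 0, and there is no ∂_3, so H_2 = 0.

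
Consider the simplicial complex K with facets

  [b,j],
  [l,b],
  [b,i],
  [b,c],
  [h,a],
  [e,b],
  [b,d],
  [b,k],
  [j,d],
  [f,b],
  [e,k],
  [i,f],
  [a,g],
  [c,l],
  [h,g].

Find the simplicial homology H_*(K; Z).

Order the vertices as a < b < c < d < e < f < g < h < i < j < k < l. Listing each simplex with vertices in this order, K has dimension 1 with simplices:

  0-simplices (12): a, b, c, d, e, f, g, h, i, j, k, l
  1-simplices (15): ag, ah, bc, bd, be, bf, bi, bj, bk, bl, cl, dj, ek, fi, gh

giving chain groups C_0 ≅ Z^12, C_1 ≅ Z^15.

The boundary map ∂_1: C_1 → C_0 sends each edge [p,q] (with p < q) to q − p. For instance
  ∂dj = j − d.
This gives a 12×15 integer matrix of rank 10; reducing to Smith normal form yields diagonal entries (1,1,1,1,1,1,1,1,1,1).

Reading off H_k = ker ∂_k / im ∂_{k+1}:

  H_0: rank C_0 − rank ∂_1 = 12 − 10 = 2, and the invariant factors of ∂_1 are all 1, so H_0 ≅ Z^2.
  H_1: rank ker ∂_1 − rank ∂_2 = (15 − 10) − 0 = 5, and there is no ∂_2, so H_1 ≅ Z^5.

As a check, the Euler characteristic is 12 − 15 = -3, which agrees with 2 − 5 = -3.

H_0 = Z^2,  H_1 = Z^5.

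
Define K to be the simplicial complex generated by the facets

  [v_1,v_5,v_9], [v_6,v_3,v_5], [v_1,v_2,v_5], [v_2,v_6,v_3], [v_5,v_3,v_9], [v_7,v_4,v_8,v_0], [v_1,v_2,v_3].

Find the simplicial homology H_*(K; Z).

H_0 = Z^2,  H_1 = Z,  H_2 = 0,  H_3 = 0.

Order the vertices as v_0 < v_1 < v_2 < v_3 < v_4 < v_5 < v_6 < v_7 < v_8 < v_9. Listing each simplex with vertices in this order, K has dimension 3 with simplices:

  0-simplices (10): [v_0], [v_1], [v_2], [v_3], [v_4], [v_5], [v_6], [v_7], [v_8], [v_9]
  1-simplices (18): (18 of them)
  2-simplices (10): [v_0,v_4,v_7], [v_0,v_4,v_8], [v_0,v_7,v_8], [v_1,v_2,v_3], [v_1,v_2,v_5], [v_1,v_5,v_9], [v_2,v_3,v_6], [v_3,v_5,v_6], [v_3,v_5,v_9], [v_4,v_7,v_8]
  3-simplices (1): [v_0,v_4,v_7,v_8]

so the chain groups are C_0 ≅ Z^10, C_1 ≅ Z^18, C_2 ≅ Z^10, C_3 ≅ Z^1.

∂_1: C_1 → C_0 is given by ∂[p,q] = [q] − [p].
The resulting 10×18 matrix has rank 8, and its Smith normal form has invariant factors (1,1,1,1,1,1,1,1).

Boundary ∂_2: C_2 → C_1 maps a triangle to the signed sum of its edges. For instance
  ∂[v_0,v_4,v_8] = [v_4,v_8] − [v_0,v_8] + [v_0,v_4],
  ∂[v_2,v_3,v_6] = [v_3,v_6] − [v_2,v_6] + [v_2,v_3].
The resulting 18×10 matrix has rank 9, and its Smith normal form has invariant factors (1,1,1,1,1,1,1,1,1).

Boundary ∂_3: C_3 → C_2 sends each 3-simplex σ to the alternating sum Σ_i (−1)^i (σ with its i-th vertex removed). For instance
  ∂[v_0,v_4,v_7,v_8] = [v_4,v_7,v_8] − [v_0,v_7,v_8] + [v_0,v_4,v_8] − [v_0,v_4,v_7].
The resulting 10×1 matrix has rank 1, and its Smith normal form has invariant factors (1).

Computing H_k = (kernel of ∂_k) / (image of ∂_{k+1}):

  H_0: rank C_0 − rank ∂_1 = 10 − 8 = 2, and the invariant factors of ∂_1 are all 1, so H_0 = Z^2.
  H_1: rank ker ∂_1 − rank ∂_2 = (18 − 8) − 9 = 1, and the invariant factors of ∂_2 are all 1, so H_1 = Z.
  H_2: rank ker ∂_2 − rank ∂_3 = (10 − 9) − 1 = 0, and the invariant factors of ∂_3 are all 1, so H_2 = 0.
  H_3: rank ker ∂_3 − rank ∂_4 = (1 − 1) − 0 = 0, and there is no ∂_4, so H_3 = 0.

(K is a triangulation of the disjoint union of the 3-simplex and the cylinder S^1 x I.)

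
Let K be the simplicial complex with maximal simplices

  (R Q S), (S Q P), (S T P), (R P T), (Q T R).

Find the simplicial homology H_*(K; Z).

H_0 = Z,  H_1 = Z,  H_2 = 0.

K has 5 vertices, 10 edges, 5 triangles.
rank ∂_0 = 0, rank ∂_1 = 4 ⇒ b_0 = 5 − 0 − 4 = 1; all invariant factors of ∂_1 are 1 so no torsion. So H_0 = Z.
rank ∂_1 = 4, rank ∂_2 = 5 ⇒ b_1 = 10 − 4 − 5 = 1; all invariant factors of ∂_2 are 1 so no torsion. So H_1 = Z.
rank ∂_2 = 5, rank ∂_3 = 0 ⇒ b_2 = 5 − 5 − 0 = 0. So H_2 = 0.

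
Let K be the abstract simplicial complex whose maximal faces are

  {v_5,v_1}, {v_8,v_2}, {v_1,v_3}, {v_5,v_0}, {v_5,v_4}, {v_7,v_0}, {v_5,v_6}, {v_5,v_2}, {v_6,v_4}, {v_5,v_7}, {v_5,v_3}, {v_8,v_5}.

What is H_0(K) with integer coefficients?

We work with the vertex ordering v_0 < v_1 < v_2 < v_3 < v_4 < v_5 < v_6 < v_7 < v_8. The simplices of K, each written with vertices in increasing order, are:

  0-simplices (9): [v_0], [v_1], [v_2], [v_3], [v_4], [v_5], [v_6], [v_7], [v_8]
  1-simplices (12): [v_0,v_5], [v_0,v_7], [v_1,v_3], [v_1,v_5], [v_2,v_5], [v_2,v_8], [v_3,v_5], [v_4,v_5], [v_4,v_6], [v_5,v_6], [v_5,v_7], [v_5,v_8]

so the chain groups are C_0 ≅ Z^9, C_1 ≅ Z^12.

The boundary map ∂_1: C_1 → C_0 maps an edge to its endpoints' difference, ∂[p,q] = q − p. For instance
  ∂[v_1,v_5] = [v_5] − [v_1].
The 9×12 boundary matrix has rank 8 and Smith normal form diag(1,1,1,1,1,1,1,1).

Reading off H_k = ker ∂_k / im ∂_{k+1}:

  H_0: rank C_0 − rank ∂_1 = 9 − 8 = 1, and the invariant factors of ∂_1 are all 1, so H_0 ≅ Z.

(K is a triangulation of a wedge of 4 circles.)

H_0 = Z.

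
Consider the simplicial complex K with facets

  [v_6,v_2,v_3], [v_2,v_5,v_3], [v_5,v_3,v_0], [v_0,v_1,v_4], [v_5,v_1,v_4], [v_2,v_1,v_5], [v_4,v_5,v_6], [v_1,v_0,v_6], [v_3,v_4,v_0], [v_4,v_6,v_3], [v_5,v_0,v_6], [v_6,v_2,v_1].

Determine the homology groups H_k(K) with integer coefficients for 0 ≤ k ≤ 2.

H_0 = Z,  H_1 = Z_2,  H_2 = 0.

Take the total order v_0 < v_1 < v_2 < v_3 < v_4 < v_5 < v_6 on the vertex set. Then K (dimension 2) consists of the simplices:

  0-simplices (7): [v_0], [v_1], [v_2], [v_3], [v_4], [v_5], [v_6]
  1-simplices (18): (18 of them)
  2-simplices (12): (12 of them)

giving chain groups C_0 ≅ Z^7, C_1 ≅ Z^18, C_2 ≅ Z^12.

Boundary ∂_1: C_1 → C_0 is given by ∂[p,q] = [q] − [p].
As a 7×18 matrix over Z this has rank 6, with invariant factors (1,1,1,1,1,1).

Boundary ∂_2: C_2 → C_1 maps a triangle to the signed sum of its edges. For instance
  ∂[v_2,v_3,v_5] = [v_3,v_5] − [v_2,v_5] + [v_2,v_3],
  ∂[v_4,v_5,v_6] = [v_5,v_6] − [v_4,v_6] + [v_4,v_5].
As a 18×12 matrix over Z this has rank 12, with invariant factors (1,1,1,1,1,1,1,1,1,1,1,2).

Reading off H_k = ker ∂_k / im ∂_{k+1}:

  H_0: rank C_0 − rank ∂_1 = 7 − 6 = 1, and the invariant factors of ∂_1 are all 1, so H_0 = Z.
  H_1: rank ker ∂_1 − rank ∂_2 = (18 − 6) − 12 = 0, and ∂_2 has invariant factor 2 > 1, so H_1 = Z_2.
  H_2: rank ker ∂_2 − rank ∂_3 = (12 − 12) − 0 = 0, and there is no ∂_3, so H_2 = 0.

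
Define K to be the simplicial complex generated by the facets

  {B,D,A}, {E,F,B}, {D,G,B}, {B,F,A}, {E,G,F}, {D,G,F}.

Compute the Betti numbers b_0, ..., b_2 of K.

b_0 = 1, b_1 = 1, b_2 = 0.

Take the total order A < B < D < E < F < G on the vertex set. Then K (dimension 2) consists of the simplices:

  0-simplices (6): A, B, D, E, F, G
  1-simplices (12): AB, AD, AF, BD, BE, BF, BG, DF, DG, EF, EG, FG
  2-simplices (6): ABD, ABF, BDG, BEF, DFG, EFG

so the chain groups are C_0 ≅ Z^6, C_1 ≅ Z^12, C_2 ≅ Z^6.

The boundary map ∂_1: C_1 → C_0 sends each edge [p,q] (with p < q) to q − p. For instance
  ∂FG = G − F.
The resulting 6×12 matrix has rank 5, and its Smith normal form has invariant factors (1,1,1,1,1).

Boundary ∂_2: C_2 → C_1 acts by ∂[p,q,r] = [q,r] − [p,r] + [p,q]. For instance
  ∂EFG = FG − EG + EF,
  ∂ABF = BF − AF + AB.
The 12×6 boundary matrix has rank 6 and Smith normal form diag(1,1,1,1,1,1).

Computing H_k = (kernel of ∂_k) / (image of ∂_{k+1}):

  H_0: rank C_0 − rank ∂_1 = 6 − 5 = 1, and the invariant factors of ∂_1 are all 1, so H_0 = Z.
  H_1: rank ker ∂_1 − rank ∂_2 = (12 − 5) − 6 = 1, and the invariant factors of ∂_2 are all 1, so H_1 = Z.
  H_2: rank ker ∂_2 − rank ∂_3 = (6 − 6) − 0 = 0, and there is no ∂_3, so H_2 = 0.

As a check, the Euler characteristic is 6 − 12 + 6 = 0, which agrees with 1 − 1 + 0 = 0.

Hence the Betti numbers are b_0 = 1, b_1 = 1, b_2 = 0.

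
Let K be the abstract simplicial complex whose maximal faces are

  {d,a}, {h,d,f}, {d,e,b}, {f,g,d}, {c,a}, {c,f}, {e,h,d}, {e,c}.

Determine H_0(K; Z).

K has 8 vertices, 13 edges, 4 triangles.
rank ∂_0 = 0, rank ∂_1 = 7 ⇒ b_0 = 8 − 0 − 7 = 1; all invariant factors of ∂_1 are 1 so no torsion. So H_0 = Z.

H_0 = Z.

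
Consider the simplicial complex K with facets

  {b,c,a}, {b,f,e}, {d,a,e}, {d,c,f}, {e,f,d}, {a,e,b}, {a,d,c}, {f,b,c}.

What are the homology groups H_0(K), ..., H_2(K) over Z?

H_0 = Z,  H_1 = 0,  H_2 = Z.

K has 6 vertices, 12 edges, 8 triangles.
rank ∂_0 = 0, rank ∂_1 = 5 ⇒ b_0 = 6 − 0 − 5 = 1; all invariant factors of ∂_1 are 1 so no torsion. So H_0 = Z.
rank ∂_1 = 5, rank ∂_2 = 7 ⇒ b_1 = 12 − 5 − 7 = 0; all invariant factors of ∂_2 are 1 so no torsion. So H_1 = 0.
rank ∂_2 = 7, rank ∂_3 = 0 ⇒ b_2 = 8 − 7 − 0 = 1. So H_2 = Z.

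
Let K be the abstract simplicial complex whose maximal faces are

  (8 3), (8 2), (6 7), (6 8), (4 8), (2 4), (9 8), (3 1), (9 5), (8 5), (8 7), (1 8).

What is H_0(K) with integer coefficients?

H_0 = Z.

We work with the vertex ordering 1 < 2 < 3 < 4 < 5 < 6 < 7 < 8 < 9. The simplices of K, each written with vertices in increasing order, are:

  0-simplices (9): [1], [2], [3], [4], [5], [6], [7], [8], [9]
  1-simplices (12): [1,3], [1,8], [2,4], [2,8], [3,8], [4,8], [5,8], [5,9], [6,7], [6,8], [7,8], [8,9]

Hence C_0 ≅ Z^9, C_1 ≅ Z^12.

The boundary map ∂_1: C_1 → C_0 is given by ∂[p,q] = [q] − [p]. For instance
  ∂[4,8] = [8] − [4].
The 9×12 boundary matrix has rank 8 and Smith normal form diag(1,1,1,1,1,1,1,1).

Reading off H_k = ker ∂_k / im ∂_{k+1}:

  H_0: rank C_0 − rank ∂_1 = 9 − 8 = 1, and the invariant factors of ∂_1 are all 1, so H_0 = Z.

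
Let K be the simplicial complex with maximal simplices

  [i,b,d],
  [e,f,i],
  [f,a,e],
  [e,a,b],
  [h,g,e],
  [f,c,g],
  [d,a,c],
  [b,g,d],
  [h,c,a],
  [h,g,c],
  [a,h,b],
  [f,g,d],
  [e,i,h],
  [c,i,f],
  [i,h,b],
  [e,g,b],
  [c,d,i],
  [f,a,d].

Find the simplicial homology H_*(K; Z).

Order the vertices as a < b < c < d < e < f < g < h < i. Listing each simplex with vertices in this order, K has dimension 2 with simplices:

  0-simplices (9): a, b, c, d, e, f, g, h, i
  1-simplices (27): ab, ac, ad, ae, af, ah, bd, be, bg, bh, bi, cd, cf, cg, ch, ci, df, dg, di, ef, eg, eh, ei, fg, fi, gh, hi
  2-simplices (18): abe, abh, acd, ach, adf, aef, bdg, bdi, beg, bhi, cdi, cfg, cfi, cgh, dfg, efi, egh, ehi

so the chain groups are C_0 ≅ Z^9, C_1 ≅ Z^27, C_2 ≅ Z^18.

Boundary ∂_1: C_1 → C_0 maps an edge to its endpoints' difference, ∂[p,q] = q − p.
The resulting 9×27 matrix has rank 8, and its Smith normal form has invariant factors (1,1,1,1,1,1,1,1).

∂_2: C_2 → C_1 sends each 2-simplex [p,q,r] to [q,r] − [p,r] + [p,q]. For instance
  ∂beg = eg − bg + be,
  ∂bdg = dg − bg + bd.
As a 27×18 matrix over Z this has rank 18, with invariant factors (1,1,1,1,1,1,1,1,1,1,1,1,1,1,1,1,1,2).

Now H_k = ker ∂_k / im ∂_{k+1}, so:

  H_0: rank C_0 − rank ∂_1 = 9 − 8 = 1, and the invariant factors of ∂_1 are all 1, so H_0 ≅ Z.
  H_1: rank ker ∂_1 − rank ∂_2 = (27 − 8) − 18 = 1, and ∂_2 has invariant factor 2 > 1, so H_1 ≅ Z ⊕ Z_2.
  H_2: rank ker ∂_2 − rank ∂_3 = (18 − 18) − 0 = 0, and there is no ∂_3, so H_2 ≅ 0.

H_0 ≅ Z,  H_1 ≅ Z ⊕ Z_2,  H_2 = 0.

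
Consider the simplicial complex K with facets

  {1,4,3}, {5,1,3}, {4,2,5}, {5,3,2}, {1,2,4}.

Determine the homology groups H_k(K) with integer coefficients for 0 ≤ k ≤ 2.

H_0 ≅ Z,  H_1 ≅ Z,  H_2 = 0.

Fix the vertex order 1 < 2 < 3 < 4 < 5 and write every simplex with vertices in increasing order. Then dim K = 2 and the simplices of K are:

  0-simplices (5): [1], [2], [3], [4], [5]
  1-simplices (10): [1,2], [1,3], [1,4], [1,5], [2,3], [2,4], [2,5], [3,4], [3,5], [4,5]
  2-simplices (5): [1,2,4], [1,3,4], [1,3,5], [2,3,5], [2,4,5]

so the chain groups are C_0 ≅ Z^5, C_1 ≅ Z^10, C_2 ≅ Z^5.

∂_1: C_1 → C_0 maps an edge to its endpoints' difference, ∂[p,q] = q − p. For instance
  ∂[2,5] = [5] − [2].
The 5×10 boundary matrix has rank 4 and Smith normal form diag(1,1,1,1).

∂_2: C_2 → C_1 sends each 2-simplex [p,q,r] to [q,r] − [p,r] + [p,q]. For instance
  ∂[2,3,5] = [3,5] − [2,5] + [2,3],
  ∂[1,3,5] = [3,5] − [1,5] + [1,3].
As a 10×5 matrix over Z this has rank 5, with invariant factors (1,1,1,1,1).

Now H_k = ker ∂_k / im ∂_{k+1}, so:

  H_0: rank C_0 − rank ∂_1 = 5 − 4 = 1, and the invariant factors of ∂_1 are all 1, so H_0 = Z.
  H_1: rank ker ∂_1 − rank ∂_2 = (10 − 4) − 5 = 1, and the invariant factors of ∂_2 are all 1, so H_1 = Z.
  H_2: rank ker ∂_2 − rank ∂_3 = (5 − 5) − 0 = 0, and there is no ∂_3, so H_2 = 0.

(K is a triangulation of the Möbius band.)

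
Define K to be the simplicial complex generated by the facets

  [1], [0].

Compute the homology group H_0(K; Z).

H_0 ≅ Z^2.

Fix the vertex order 0 < 1 and write every simplex with vertices in increasing order. Then dim K = 0 and the simplices of K are:

  0-simplices (2): [0], [1]

Hence C_0 ≅ Z^2.

Computing H_k = (kernel of ∂_k) / (image of ∂_{k+1}):

  H_0: rank C_0 − rank ∂_1 = 2 − 0 = 2, and there is no ∂_1, so H_0 ≅ Z^2.

(K is a triangulation of a set of 2 points.)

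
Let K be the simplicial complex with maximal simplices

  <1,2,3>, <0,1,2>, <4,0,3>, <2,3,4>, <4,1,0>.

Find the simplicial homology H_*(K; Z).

H_0 ≅ Z,  H_1 ≅ Z,  H_2 = 0.

Order the vertices as 0 < 1 < 2 < 3 < 4. Listing each simplex with vertices in this order, K has dimension 2 with simplices:

  0-simplices (5): [0], [1], [2], [3], [4]
  1-simplices (10): [0,1], [0,2], [0,3], [0,4], [1,2], [1,3], [1,4], [2,3], [2,4], [3,4]
  2-simplices (5): [0,1,2], [0,1,4], [0,3,4], [1,2,3], [2,3,4]

giving chain groups C_0 ≅ Z^5, C_1 ≅ Z^10, C_2 ≅ Z^5.

Boundary ∂_1: C_1 → C_0 maps an edge to its endpoints' difference, ∂[p,q] = q − p.
This gives a 5×10 integer matrix of rank 4; reducing to Smith normal form yields diagonal entries (1,1,1,1).

Boundary ∂_2: C_2 → C_1 acts by ∂[p,q,r] = [q,r] − [p,r] + [p,q]. For instance
  ∂[2,3,4] = [3,4] − [2,4] + [2,3],
  ∂[0,3,4] = [3,4] − [0,4] + [0,3].
This gives a 10×5 integer matrix of rank 5; reducing to Smith normal form yields diagonal entries (1,1,1,1,1).

Reading off H_k = ker ∂_k / im ∂_{k+1}:

  H_0: rank C_0 − rank ∂_1 = 5 − 4 = 1, and the invariant factors of ∂_1 are all 1, so H_0 ≅ Z.
  H_1: rank ker ∂_1 − rank ∂_2 = (10 − 4) − 5 = 1, and the invariant factors of ∂_2 are all 1, so H_1 ≅ Z.
  H_2: rank ker ∂_2 − rank ∂_3 = (5 − 5) − 0 = 0, and there is no ∂_3, so H_2 ≅ 0.

As a check, the Euler characteristic is 5 − 10 + 5 = 0, which agrees with 1 − 1 + 0 = 0.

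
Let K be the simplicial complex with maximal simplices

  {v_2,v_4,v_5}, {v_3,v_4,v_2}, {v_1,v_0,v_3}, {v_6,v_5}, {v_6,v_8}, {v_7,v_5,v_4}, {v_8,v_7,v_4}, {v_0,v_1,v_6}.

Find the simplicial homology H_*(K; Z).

H_0 = Z,  H_1 = Z^2,  H_2 = 0.

Fix the vertex order v_0 < v_1 < v_2 < v_3 < v_4 < v_5 < v_6 < v_7 < v_8 and write every simplex with vertices in increasing order. Then dim K = 2 and the simplices of K are:

  0-simplices (9): [v_0], [v_1], [v_2], [v_3], [v_4], [v_5], [v_6], [v_7], [v_8]
  1-simplices (16): (16 of them)
  2-simplices (6): [v_0,v_1,v_3], [v_0,v_1,v_6], [v_2,v_3,v_4], [v_2,v_4,v_5], [v_4,v_5,v_7], [v_4,v_7,v_8]

giving chain groups C_0 ≅ Z^9, C_1 ≅ Z^16, C_2 ≅ Z^6.

The boundary map ∂_1: C_1 → C_0 sends each edge [p,q] (with p < q) to q − p. For instance
  ∂[v_5,v_6] = [v_6] − [v_5].
This gives a 9×16 integer matrix of rank 8; reducing to Smith normal form yields diagonal entries (1,1,1,1,1,1,1,1).

∂_2: C_2 → C_1 acts by ∂[p,q,r] = [q,r] − [p,r] + [p,q]. For instance
  ∂[v_2,v_3,v_4] = [v_3,v_4] − [v_2,v_4] + [v_2,v_3],
  ∂[v_4,v_7,v_8] = [v_7,v_8] − [v_4,v_8] + [v_4,v_7].
As a 16×6 matrix over Z this has rank 6, with invariant factors (1,1,1,1,1,1).

Computing H_k = (kernel of ∂_k) / (image of ∂_{k+1}):

  H_0: rank C_0 − rank ∂_1 = 9 − 8 = 1, and the invariant factors of ∂_1 are all 1, so H_0 ≅ Z.
  H_1: rank ker ∂_1 − rank ∂_2 = (16 − 8) − 6 = 2, and the invariant factors of ∂_2 are all 1, so H_1 ≅ Z^2.
  H_2: rank ker ∂_2 − rank ∂_3 = (6 − 6) − 0 = 0, and there is no ∂_3, so H_2 ≅ 0.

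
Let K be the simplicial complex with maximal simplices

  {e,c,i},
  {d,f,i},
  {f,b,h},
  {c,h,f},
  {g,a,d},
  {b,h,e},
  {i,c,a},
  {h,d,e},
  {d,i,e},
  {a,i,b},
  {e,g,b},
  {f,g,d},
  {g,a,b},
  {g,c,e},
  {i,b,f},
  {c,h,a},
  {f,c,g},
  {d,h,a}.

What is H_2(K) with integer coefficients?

H_2 = Z.

We work with the vertex ordering a < b < c < d < e < f < g < h < i. The simplices of K, each written with vertices in increasing order, are:

  0-simplices (9): a, b, c, d, e, f, g, h, i
  1-simplices (27): ab, ac, ad, ag, ah, ai, be, bf, bg, bh, bi, ce, cf, cg, ch, ci, de, df, dg, dh, di, eg, eh, ei, fg, fh, fi
  2-simplices (18): abg, abi, ach, aci, adg, adh, beg, beh, bfh, bfi, ceg, cei, cfg, cfh, deh, dei, dfg, dfi

Hence C_0 ≅ Z^9, C_1 ≅ Z^27, C_2 ≅ Z^18.

The boundary map ∂_1: C_1 → C_0 sends each edge [p,q] (with p < q) to q − p. For instance
  ∂ai = i − a.
The 9×27 boundary matrix has rank 8 and Smith normal form diag(1,1,1,1,1,1,1,1).

Boundary ∂_2: C_2 → C_1 acts by ∂[p,q,r] = [q,r] − [p,r] + [p,q]. For instance
  ∂deh = eh − dh + de,
  ∂bfi = fi − bi + bf.
This gives a 27×18 integer matrix of rank 17; reducing to Smith normal form yields diagonal entries (1,1,1,1,1,1,1,1,1,1,1,1,1,1,1,1,1).

Reading off H_k = ker ∂_k / im ∂_{k+1}:

  H_2: rank ker ∂_2 − rank ∂_3 = (18 − 17) − 0 = 1, and there is no ∂_3, so H_2 ≅ Z.

(K is a triangulation of the torus T^2.)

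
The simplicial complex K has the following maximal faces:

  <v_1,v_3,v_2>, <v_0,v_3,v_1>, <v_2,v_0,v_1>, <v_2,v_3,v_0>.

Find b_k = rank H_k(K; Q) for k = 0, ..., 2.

We work with the vertex ordering v_0 < v_1 < v_2 < v_3. The simplices of K, each written with vertices in increasing order, are:

  0-simplices (4): [v_0], [v_1], [v_2], [v_3]
  1-simplices (6): [v_0,v_1], [v_0,v_2], [v_0,v_3], [v_1,v_2], [v_1,v_3], [v_2,v_3]
  2-simplices (4): [v_0,v_1,v_2], [v_0,v_1,v_3], [v_0,v_2,v_3], [v_1,v_2,v_3]

Hence C_0 ≅ Z^4, C_1 ≅ Z^6, C_2 ≅ Z^4.

The boundary map ∂_1: C_1 → C_0 is given by ∂[p,q] = [q] − [p]. For instance
  ∂[v_0,v_2] = [v_2] − [v_0].
As a 4×6 matrix over Z this has rank 3, with invariant factors (1,1,1).

The boundary map ∂_2: C_2 → C_1 maps a triangle to the signed sum of its edges. For instance
  ∂[v_0,v_1,v_3] = [v_1,v_3] − [v_0,v_3] + [v_0,v_1],
  ∂[v_1,v_2,v_3] = [v_2,v_3] − [v_1,v_3] + [v_1,v_2].
This gives a 6×4 integer matrix of rank 3; reducing to Smith normal form yields diagonal entries (1,1,1).

From H_k ≅ ker(∂_k) / im(∂_{k+1}) we obtain:

  H_0: rank C_0 − rank ∂_1 = 4 − 3 = 1, and the invariant factors of ∂_1 are all 1, so H_0 ≅ Z.
  H_1: rank ker ∂_1 − rank ∂_2 = (6 − 3) − 3 = 0, and the invariant factors of ∂_2 are all 1, so H_1 ≅ 0.
  H_2: rank ker ∂_2 − rank ∂_3 = (4 − 3) − 0 = 1, and there is no ∂_3, so H_2 ≅ Z.

Hence the Betti numbers are b_0 = 1, b_1 = 0, b_2 = 1.

b_0 = 1, b_1 = 0, b_2 = 1.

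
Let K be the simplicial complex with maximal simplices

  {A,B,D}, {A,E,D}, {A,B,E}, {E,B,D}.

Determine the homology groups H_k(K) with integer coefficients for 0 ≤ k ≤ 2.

H_0 ≅ Z,  H_1 = 0,  H_2 ≅ Z.

Order the vertices as A < B < D < E. Listing each simplex with vertices in this order, K has dimension 2 with simplices:

  0-simplices (4): A, B, D, E
  1-simplices (6): AB, AD, AE, BD, BE, DE
  2-simplices (4): ABD, ABE, ADE, BDE

so the chain groups are C_0 ≅ Z^4, C_1 ≅ Z^6, C_2 ≅ Z^4.

∂_1: C_1 → C_0 is given by ∂[p,q] = [q] − [p]. For instance
  ∂AD = D − A.
This gives a 4×6 integer matrix of rank 3; reducing to Smith normal form yields diagonal entries (1,1,1).

The boundary map ∂_2: C_2 → C_1 acts by ∂[p,q,r] = [q,r] − [p,r] + [p,q]. For instance
  ∂ADE = DE − AE + AD,
  ∂ABE = BE − AE + AB.
As a 6×4 matrix over Z this has rank 3, with invariant factors (1,1,1).

From H_k ≅ ker(∂_k) / im(∂_{k+1}) we obtain:

  H_0: rank C_0 − rank ∂_1 = 4 − 3 = 1, and the invariant factors of ∂_1 are all 1, so H_0 ≅ Z.
  H_1: rank ker ∂_1 − rank ∂_2 = (6 − 3) − 3 = 0, and the invariant factors of ∂_2 are all 1, so H_1 ≅ 0.
  H_2: rank ker ∂_2 − rank ∂_3 = (4 − 3) − 0 = 1, and there is no ∂_3, so H_2 ≅ Z.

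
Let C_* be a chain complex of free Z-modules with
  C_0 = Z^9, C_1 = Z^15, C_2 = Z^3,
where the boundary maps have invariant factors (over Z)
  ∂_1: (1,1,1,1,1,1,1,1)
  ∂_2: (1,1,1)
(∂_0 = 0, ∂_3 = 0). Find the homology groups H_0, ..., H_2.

H_0: b_0 = 9 − 0 − 8 = 1; torsion from ∂_1 factors > 1: none. So H_0 = Z.
H_1: b_1 = 15 − 8 − 3 = 4; torsion from ∂_2 factors > 1: none. So H_1 = Z^4.
H_2: b_2 = 3 − 3 − 0 = 0; torsion from ∂_3 factors > 1: none. So H_2 = 0.

H_0 = Z,  H_1 = Z^4,  H_2 = 0.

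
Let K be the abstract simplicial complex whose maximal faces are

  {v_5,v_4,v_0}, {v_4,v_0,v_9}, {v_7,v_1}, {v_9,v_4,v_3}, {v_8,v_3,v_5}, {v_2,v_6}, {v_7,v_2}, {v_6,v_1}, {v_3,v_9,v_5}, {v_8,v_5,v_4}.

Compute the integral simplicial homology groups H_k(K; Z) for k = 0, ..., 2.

H_0 ≅ Z^2,  H_1 ≅ Z^2,  H_2 = 0.

Fix the vertex order v_0 < v_1 < v_2 < v_3 < v_4 < v_5 < v_6 < v_7 < v_8 < v_9 and write every simplex with vertices in increasing order. Then dim K = 2 and the simplices of K are:

  0-simplices (10): [v_0], [v_1], [v_2], [v_3], [v_4], [v_5], [v_6], [v_7], [v_8], [v_9]
  1-simplices (16): (16 of them)
  2-simplices (6): [v_0,v_4,v_5], [v_0,v_4,v_9], [v_3,v_4,v_9], [v_3,v_5,v_8], [v_3,v_5,v_9], [v_4,v_5,v_8]

giving chain groups C_0 ≅ Z^10, C_1 ≅ Z^16, C_2 ≅ Z^6.

The boundary map ∂_1: C_1 → C_0 maps an edge to its endpoints' difference, ∂[p,q] = q − p. For instance
  ∂[v_1,v_7] = [v_7] − [v_1].
As a 10×16 matrix over Z this has rank 8, with invariant factors (1,1,1,1,1,1,1,1).

∂_2: C_2 → C_1 maps a triangle to the signed sum of its edges. For instance
  ∂[v_3,v_5,v_8] = [v_5,v_8] − [v_3,v_8] + [v_3,v_5],
  ∂[v_4,v_5,v_8] = [v_5,v_8] − [v_4,v_8] + [v_4,v_5].
This gives a 16×6 integer matrix of rank 6; reducing to Smith normal form yields diagonal entries (1,1,1,1,1,1).

Reading off H_k = ker ∂_k / im ∂_{k+1}:

  H_0: rank C_0 − rank ∂_1 = 10 − 8 = 2, and the invariant factors of ∂_1 are all 1, so H_0 ≅ Z^2.
  H_1: rank ker ∂_1 − rank ∂_2 = (16 − 8) − 6 = 2, and the invariant factors of ∂_2 are all 1, so H_1 ≅ Z^2.
  H_2: rank ker ∂_2 − rank ∂_3 = (6 − 6) − 0 = 0, and there is no ∂_3, so H_2 ≅ 0.

As a check, the Euler characteristic is 10 − 16 + 6 = 0, which agrees with 2 − 2 + 0 = 0.
(K is a triangulation of the disjoint union of the circle S^1 and the cylinder S^1 x I.)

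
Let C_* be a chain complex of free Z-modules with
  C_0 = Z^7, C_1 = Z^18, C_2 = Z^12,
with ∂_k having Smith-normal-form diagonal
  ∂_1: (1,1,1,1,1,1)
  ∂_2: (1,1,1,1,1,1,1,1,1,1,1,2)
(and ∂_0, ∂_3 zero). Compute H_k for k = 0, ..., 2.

H_0 ≅ Z,  H_1 ≅ Z/2,  H_2 = 0.

H_0: b_0 = 7 − 0 − 6 = 1; torsion from ∂_1 factors > 1: none. So H_0 ≅ Z.
H_1: b_1 = 18 − 6 − 12 = 0; torsion from ∂_2 factors > 1: [2]. So H_1 ≅ Z/2.
H_2: b_2 = 12 − 12 − 0 = 0; torsion from ∂_3 factors > 1: none. So H_2 ≅ 0.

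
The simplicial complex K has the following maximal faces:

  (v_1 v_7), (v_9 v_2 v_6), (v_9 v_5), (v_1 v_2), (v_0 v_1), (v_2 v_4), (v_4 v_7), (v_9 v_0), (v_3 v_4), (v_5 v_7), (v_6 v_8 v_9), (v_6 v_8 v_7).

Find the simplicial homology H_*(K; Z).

Take the total order v_0 < v_1 < v_2 < v_3 < v_4 < v_5 < v_6 < v_7 < v_8 < v_9 on the vertex set. Then K (dimension 2) consists of the simplices:

  0-simplices (10): [v_0], [v_1], [v_2], [v_3], [v_4], [v_5], [v_6], [v_7], [v_8], [v_9]
  1-simplices (16): (16 of them)
  2-simplices (3): [v_2,v_6,v_9], [v_6,v_7,v_8], [v_6,v_8,v_9]

Hence C_0 ≅ Z^10, C_1 ≅ Z^16, C_2 ≅ Z^3.

Boundary ∂_1: C_1 → C_0 is given by ∂[p,q] = [q] − [p]. For instance
  ∂[v_0,v_1] = [v_1] − [v_0].
The 10×16 boundary matrix has rank 9 and Smith normal form diag(1,1,1,1,1,1,1,1,1).

∂_2: C_2 → C_1 sends each 2-simplex [p,q,r] to [q,r] − [p,r] + [p,q]. For instance
  ∂[v_2,v_6,v_9] = [v_6,v_9] − [v_2,v_9] + [v_2,v_6],
  ∂[v_6,v_7,v_8] = [v_7,v_8] − [v_6,v_8] + [v_6,v_7].
This gives a 16×3 integer matrix of rank 3; reducing to Smith normal form yields diagonal entries (1,1,1).

Reading off H_k = ker ∂_k / im ∂_{k+1}:

  H_0: rank C_0 − rank ∂_1 = 10 − 9 = 1, and the invariant factors of ∂_1 are all 1, so H_0 = Z.
  H_1: rank ker ∂_1 − rank ∂_2 = (16 − 9) − 3 = 4, and the invariant factors of ∂_2 are all 1, so H_1 = Z^4.
  H_2: rank ker ∂_2 − rank ∂_3 = (3 − 3) − 0 = 0, and there is no ∂_3, so H_2 = 0.

H_0 ≅ Z,  H_1 ≅ Z^4,  H_2 = 0.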